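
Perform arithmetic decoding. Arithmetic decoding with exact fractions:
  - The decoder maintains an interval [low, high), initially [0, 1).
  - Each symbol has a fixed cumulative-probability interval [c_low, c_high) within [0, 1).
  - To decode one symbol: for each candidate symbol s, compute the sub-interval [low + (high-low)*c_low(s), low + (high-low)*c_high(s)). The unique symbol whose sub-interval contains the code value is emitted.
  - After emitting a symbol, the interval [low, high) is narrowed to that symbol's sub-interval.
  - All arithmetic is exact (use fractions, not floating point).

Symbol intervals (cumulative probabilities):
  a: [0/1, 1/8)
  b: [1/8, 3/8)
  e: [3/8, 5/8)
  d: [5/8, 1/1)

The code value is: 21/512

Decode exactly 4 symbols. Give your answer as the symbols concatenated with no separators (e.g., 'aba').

Step 1: interval [0/1, 1/1), width = 1/1 - 0/1 = 1/1
  'a': [0/1 + 1/1*0/1, 0/1 + 1/1*1/8) = [0/1, 1/8) <- contains code 21/512
  'b': [0/1 + 1/1*1/8, 0/1 + 1/1*3/8) = [1/8, 3/8)
  'e': [0/1 + 1/1*3/8, 0/1 + 1/1*5/8) = [3/8, 5/8)
  'd': [0/1 + 1/1*5/8, 0/1 + 1/1*1/1) = [5/8, 1/1)
  emit 'a', narrow to [0/1, 1/8)
Step 2: interval [0/1, 1/8), width = 1/8 - 0/1 = 1/8
  'a': [0/1 + 1/8*0/1, 0/1 + 1/8*1/8) = [0/1, 1/64)
  'b': [0/1 + 1/8*1/8, 0/1 + 1/8*3/8) = [1/64, 3/64) <- contains code 21/512
  'e': [0/1 + 1/8*3/8, 0/1 + 1/8*5/8) = [3/64, 5/64)
  'd': [0/1 + 1/8*5/8, 0/1 + 1/8*1/1) = [5/64, 1/8)
  emit 'b', narrow to [1/64, 3/64)
Step 3: interval [1/64, 3/64), width = 3/64 - 1/64 = 1/32
  'a': [1/64 + 1/32*0/1, 1/64 + 1/32*1/8) = [1/64, 5/256)
  'b': [1/64 + 1/32*1/8, 1/64 + 1/32*3/8) = [5/256, 7/256)
  'e': [1/64 + 1/32*3/8, 1/64 + 1/32*5/8) = [7/256, 9/256)
  'd': [1/64 + 1/32*5/8, 1/64 + 1/32*1/1) = [9/256, 3/64) <- contains code 21/512
  emit 'd', narrow to [9/256, 3/64)
Step 4: interval [9/256, 3/64), width = 3/64 - 9/256 = 3/256
  'a': [9/256 + 3/256*0/1, 9/256 + 3/256*1/8) = [9/256, 75/2048)
  'b': [9/256 + 3/256*1/8, 9/256 + 3/256*3/8) = [75/2048, 81/2048)
  'e': [9/256 + 3/256*3/8, 9/256 + 3/256*5/8) = [81/2048, 87/2048) <- contains code 21/512
  'd': [9/256 + 3/256*5/8, 9/256 + 3/256*1/1) = [87/2048, 3/64)
  emit 'e', narrow to [81/2048, 87/2048)

Answer: abde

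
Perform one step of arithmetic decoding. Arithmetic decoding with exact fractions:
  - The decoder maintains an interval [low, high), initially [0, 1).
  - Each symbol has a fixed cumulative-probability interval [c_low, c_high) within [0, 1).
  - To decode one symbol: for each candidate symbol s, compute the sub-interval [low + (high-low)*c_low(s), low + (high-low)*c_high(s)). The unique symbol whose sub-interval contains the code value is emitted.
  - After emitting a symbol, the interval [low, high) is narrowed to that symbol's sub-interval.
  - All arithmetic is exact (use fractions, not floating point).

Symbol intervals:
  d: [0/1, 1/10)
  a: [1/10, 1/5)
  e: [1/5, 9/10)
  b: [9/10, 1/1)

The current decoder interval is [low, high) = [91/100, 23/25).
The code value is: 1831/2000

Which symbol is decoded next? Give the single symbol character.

Interval width = high − low = 23/25 − 91/100 = 1/100
Scaled code = (code − low) / width = (1831/2000 − 91/100) / 1/100 = 11/20
  d: [0/1, 1/10) 
  a: [1/10, 1/5) 
  e: [1/5, 9/10) ← scaled code falls here ✓
  b: [9/10, 1/1) 

Answer: e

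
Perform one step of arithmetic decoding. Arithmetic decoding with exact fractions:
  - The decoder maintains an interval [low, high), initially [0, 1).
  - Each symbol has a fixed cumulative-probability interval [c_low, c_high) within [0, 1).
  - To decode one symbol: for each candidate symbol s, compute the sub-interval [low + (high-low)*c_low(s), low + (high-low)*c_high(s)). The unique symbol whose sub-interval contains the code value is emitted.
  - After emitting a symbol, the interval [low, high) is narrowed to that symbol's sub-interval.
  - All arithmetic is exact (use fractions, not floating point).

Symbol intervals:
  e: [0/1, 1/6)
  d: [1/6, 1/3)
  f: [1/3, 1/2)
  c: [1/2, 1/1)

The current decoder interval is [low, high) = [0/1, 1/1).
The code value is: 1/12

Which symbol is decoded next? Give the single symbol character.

Answer: e

Derivation:
Interval width = high − low = 1/1 − 0/1 = 1/1
Scaled code = (code − low) / width = (1/12 − 0/1) / 1/1 = 1/12
  e: [0/1, 1/6) ← scaled code falls here ✓
  d: [1/6, 1/3) 
  f: [1/3, 1/2) 
  c: [1/2, 1/1) 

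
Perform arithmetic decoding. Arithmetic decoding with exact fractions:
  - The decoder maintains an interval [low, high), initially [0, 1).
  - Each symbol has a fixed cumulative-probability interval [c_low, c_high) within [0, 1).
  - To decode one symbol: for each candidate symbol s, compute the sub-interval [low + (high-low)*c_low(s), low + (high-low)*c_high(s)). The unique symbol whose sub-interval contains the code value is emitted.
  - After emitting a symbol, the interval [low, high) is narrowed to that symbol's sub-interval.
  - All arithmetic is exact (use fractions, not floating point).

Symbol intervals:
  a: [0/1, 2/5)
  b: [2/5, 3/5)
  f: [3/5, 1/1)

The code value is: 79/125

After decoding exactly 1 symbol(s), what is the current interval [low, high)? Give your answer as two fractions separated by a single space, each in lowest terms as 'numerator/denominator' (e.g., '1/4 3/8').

Answer: 3/5 1/1

Derivation:
Step 1: interval [0/1, 1/1), width = 1/1 - 0/1 = 1/1
  'a': [0/1 + 1/1*0/1, 0/1 + 1/1*2/5) = [0/1, 2/5)
  'b': [0/1 + 1/1*2/5, 0/1 + 1/1*3/5) = [2/5, 3/5)
  'f': [0/1 + 1/1*3/5, 0/1 + 1/1*1/1) = [3/5, 1/1) <- contains code 79/125
  emit 'f', narrow to [3/5, 1/1)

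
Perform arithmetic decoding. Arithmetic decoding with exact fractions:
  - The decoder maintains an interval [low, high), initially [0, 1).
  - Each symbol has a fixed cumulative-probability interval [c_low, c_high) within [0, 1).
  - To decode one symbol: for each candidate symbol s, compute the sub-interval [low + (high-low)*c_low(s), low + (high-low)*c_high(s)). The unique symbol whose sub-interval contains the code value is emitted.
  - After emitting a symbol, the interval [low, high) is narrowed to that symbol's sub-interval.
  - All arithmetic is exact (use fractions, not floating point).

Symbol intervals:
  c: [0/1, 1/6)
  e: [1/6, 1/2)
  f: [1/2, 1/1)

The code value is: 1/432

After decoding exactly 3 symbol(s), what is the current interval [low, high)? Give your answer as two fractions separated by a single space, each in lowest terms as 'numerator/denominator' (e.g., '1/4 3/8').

Answer: 0/1 1/216

Derivation:
Step 1: interval [0/1, 1/1), width = 1/1 - 0/1 = 1/1
  'c': [0/1 + 1/1*0/1, 0/1 + 1/1*1/6) = [0/1, 1/6) <- contains code 1/432
  'e': [0/1 + 1/1*1/6, 0/1 + 1/1*1/2) = [1/6, 1/2)
  'f': [0/1 + 1/1*1/2, 0/1 + 1/1*1/1) = [1/2, 1/1)
  emit 'c', narrow to [0/1, 1/6)
Step 2: interval [0/1, 1/6), width = 1/6 - 0/1 = 1/6
  'c': [0/1 + 1/6*0/1, 0/1 + 1/6*1/6) = [0/1, 1/36) <- contains code 1/432
  'e': [0/1 + 1/6*1/6, 0/1 + 1/6*1/2) = [1/36, 1/12)
  'f': [0/1 + 1/6*1/2, 0/1 + 1/6*1/1) = [1/12, 1/6)
  emit 'c', narrow to [0/1, 1/36)
Step 3: interval [0/1, 1/36), width = 1/36 - 0/1 = 1/36
  'c': [0/1 + 1/36*0/1, 0/1 + 1/36*1/6) = [0/1, 1/216) <- contains code 1/432
  'e': [0/1 + 1/36*1/6, 0/1 + 1/36*1/2) = [1/216, 1/72)
  'f': [0/1 + 1/36*1/2, 0/1 + 1/36*1/1) = [1/72, 1/36)
  emit 'c', narrow to [0/1, 1/216)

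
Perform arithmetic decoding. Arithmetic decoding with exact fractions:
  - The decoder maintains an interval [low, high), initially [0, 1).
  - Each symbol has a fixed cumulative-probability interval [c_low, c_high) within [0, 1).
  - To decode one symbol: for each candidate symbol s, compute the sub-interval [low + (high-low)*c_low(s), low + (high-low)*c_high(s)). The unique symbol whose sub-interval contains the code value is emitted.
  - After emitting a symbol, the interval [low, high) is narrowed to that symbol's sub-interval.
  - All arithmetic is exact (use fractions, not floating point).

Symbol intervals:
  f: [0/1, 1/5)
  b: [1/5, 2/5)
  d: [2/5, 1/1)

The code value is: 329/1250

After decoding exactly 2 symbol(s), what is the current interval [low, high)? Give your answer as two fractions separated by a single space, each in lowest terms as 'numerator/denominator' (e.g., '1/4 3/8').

Answer: 6/25 7/25

Derivation:
Step 1: interval [0/1, 1/1), width = 1/1 - 0/1 = 1/1
  'f': [0/1 + 1/1*0/1, 0/1 + 1/1*1/5) = [0/1, 1/5)
  'b': [0/1 + 1/1*1/5, 0/1 + 1/1*2/5) = [1/5, 2/5) <- contains code 329/1250
  'd': [0/1 + 1/1*2/5, 0/1 + 1/1*1/1) = [2/5, 1/1)
  emit 'b', narrow to [1/5, 2/5)
Step 2: interval [1/5, 2/5), width = 2/5 - 1/5 = 1/5
  'f': [1/5 + 1/5*0/1, 1/5 + 1/5*1/5) = [1/5, 6/25)
  'b': [1/5 + 1/5*1/5, 1/5 + 1/5*2/5) = [6/25, 7/25) <- contains code 329/1250
  'd': [1/5 + 1/5*2/5, 1/5 + 1/5*1/1) = [7/25, 2/5)
  emit 'b', narrow to [6/25, 7/25)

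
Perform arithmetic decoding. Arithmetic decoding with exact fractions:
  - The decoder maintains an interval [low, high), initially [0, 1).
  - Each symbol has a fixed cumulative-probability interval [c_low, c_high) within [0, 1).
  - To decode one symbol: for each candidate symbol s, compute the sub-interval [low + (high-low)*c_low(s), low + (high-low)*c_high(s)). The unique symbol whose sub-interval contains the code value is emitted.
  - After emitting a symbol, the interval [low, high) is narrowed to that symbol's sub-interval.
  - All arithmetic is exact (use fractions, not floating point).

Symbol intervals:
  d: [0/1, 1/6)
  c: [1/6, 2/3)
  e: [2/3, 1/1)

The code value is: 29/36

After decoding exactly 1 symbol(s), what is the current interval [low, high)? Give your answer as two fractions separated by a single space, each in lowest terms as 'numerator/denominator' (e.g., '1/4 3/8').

Answer: 2/3 1/1

Derivation:
Step 1: interval [0/1, 1/1), width = 1/1 - 0/1 = 1/1
  'd': [0/1 + 1/1*0/1, 0/1 + 1/1*1/6) = [0/1, 1/6)
  'c': [0/1 + 1/1*1/6, 0/1 + 1/1*2/3) = [1/6, 2/3)
  'e': [0/1 + 1/1*2/3, 0/1 + 1/1*1/1) = [2/3, 1/1) <- contains code 29/36
  emit 'e', narrow to [2/3, 1/1)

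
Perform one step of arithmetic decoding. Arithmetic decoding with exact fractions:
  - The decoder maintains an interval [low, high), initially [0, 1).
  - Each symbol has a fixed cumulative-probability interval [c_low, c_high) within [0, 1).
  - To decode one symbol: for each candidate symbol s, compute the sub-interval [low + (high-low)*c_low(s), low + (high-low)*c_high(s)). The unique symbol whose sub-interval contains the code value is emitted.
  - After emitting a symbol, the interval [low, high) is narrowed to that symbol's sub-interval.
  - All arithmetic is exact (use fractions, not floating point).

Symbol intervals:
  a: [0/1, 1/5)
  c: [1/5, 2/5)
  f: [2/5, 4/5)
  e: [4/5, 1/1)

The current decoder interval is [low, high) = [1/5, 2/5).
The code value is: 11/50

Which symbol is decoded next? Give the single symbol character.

Interval width = high − low = 2/5 − 1/5 = 1/5
Scaled code = (code − low) / width = (11/50 − 1/5) / 1/5 = 1/10
  a: [0/1, 1/5) ← scaled code falls here ✓
  c: [1/5, 2/5) 
  f: [2/5, 4/5) 
  e: [4/5, 1/1) 

Answer: a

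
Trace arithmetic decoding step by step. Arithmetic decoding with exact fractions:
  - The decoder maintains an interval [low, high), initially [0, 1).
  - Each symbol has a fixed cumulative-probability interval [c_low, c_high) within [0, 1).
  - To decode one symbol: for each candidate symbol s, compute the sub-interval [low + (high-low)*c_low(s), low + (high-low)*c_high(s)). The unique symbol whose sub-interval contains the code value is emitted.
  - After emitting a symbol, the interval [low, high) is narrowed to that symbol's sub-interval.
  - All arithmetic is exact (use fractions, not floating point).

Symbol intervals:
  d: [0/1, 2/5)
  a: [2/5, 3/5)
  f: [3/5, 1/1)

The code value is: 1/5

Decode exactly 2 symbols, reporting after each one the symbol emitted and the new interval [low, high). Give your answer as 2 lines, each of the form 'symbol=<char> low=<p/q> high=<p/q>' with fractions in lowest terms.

Answer: symbol=d low=0/1 high=2/5
symbol=a low=4/25 high=6/25

Derivation:
Step 1: interval [0/1, 1/1), width = 1/1 - 0/1 = 1/1
  'd': [0/1 + 1/1*0/1, 0/1 + 1/1*2/5) = [0/1, 2/5) <- contains code 1/5
  'a': [0/1 + 1/1*2/5, 0/1 + 1/1*3/5) = [2/5, 3/5)
  'f': [0/1 + 1/1*3/5, 0/1 + 1/1*1/1) = [3/5, 1/1)
  emit 'd', narrow to [0/1, 2/5)
Step 2: interval [0/1, 2/5), width = 2/5 - 0/1 = 2/5
  'd': [0/1 + 2/5*0/1, 0/1 + 2/5*2/5) = [0/1, 4/25)
  'a': [0/1 + 2/5*2/5, 0/1 + 2/5*3/5) = [4/25, 6/25) <- contains code 1/5
  'f': [0/1 + 2/5*3/5, 0/1 + 2/5*1/1) = [6/25, 2/5)
  emit 'a', narrow to [4/25, 6/25)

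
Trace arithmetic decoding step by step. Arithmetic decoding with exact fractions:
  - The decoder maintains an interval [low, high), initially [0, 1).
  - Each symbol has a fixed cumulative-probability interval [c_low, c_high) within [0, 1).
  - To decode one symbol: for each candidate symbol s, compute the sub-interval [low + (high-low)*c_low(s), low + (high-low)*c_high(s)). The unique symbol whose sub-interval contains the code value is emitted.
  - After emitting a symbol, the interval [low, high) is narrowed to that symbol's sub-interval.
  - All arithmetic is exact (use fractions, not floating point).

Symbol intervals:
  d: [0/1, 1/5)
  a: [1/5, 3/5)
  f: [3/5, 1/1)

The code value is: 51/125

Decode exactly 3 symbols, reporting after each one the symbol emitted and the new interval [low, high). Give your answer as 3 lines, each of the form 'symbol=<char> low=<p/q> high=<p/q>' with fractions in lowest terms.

Answer: symbol=a low=1/5 high=3/5
symbol=a low=7/25 high=11/25
symbol=f low=47/125 high=11/25

Derivation:
Step 1: interval [0/1, 1/1), width = 1/1 - 0/1 = 1/1
  'd': [0/1 + 1/1*0/1, 0/1 + 1/1*1/5) = [0/1, 1/5)
  'a': [0/1 + 1/1*1/5, 0/1 + 1/1*3/5) = [1/5, 3/5) <- contains code 51/125
  'f': [0/1 + 1/1*3/5, 0/1 + 1/1*1/1) = [3/5, 1/1)
  emit 'a', narrow to [1/5, 3/5)
Step 2: interval [1/5, 3/5), width = 3/5 - 1/5 = 2/5
  'd': [1/5 + 2/5*0/1, 1/5 + 2/5*1/5) = [1/5, 7/25)
  'a': [1/5 + 2/5*1/5, 1/5 + 2/5*3/5) = [7/25, 11/25) <- contains code 51/125
  'f': [1/5 + 2/5*3/5, 1/5 + 2/5*1/1) = [11/25, 3/5)
  emit 'a', narrow to [7/25, 11/25)
Step 3: interval [7/25, 11/25), width = 11/25 - 7/25 = 4/25
  'd': [7/25 + 4/25*0/1, 7/25 + 4/25*1/5) = [7/25, 39/125)
  'a': [7/25 + 4/25*1/5, 7/25 + 4/25*3/5) = [39/125, 47/125)
  'f': [7/25 + 4/25*3/5, 7/25 + 4/25*1/1) = [47/125, 11/25) <- contains code 51/125
  emit 'f', narrow to [47/125, 11/25)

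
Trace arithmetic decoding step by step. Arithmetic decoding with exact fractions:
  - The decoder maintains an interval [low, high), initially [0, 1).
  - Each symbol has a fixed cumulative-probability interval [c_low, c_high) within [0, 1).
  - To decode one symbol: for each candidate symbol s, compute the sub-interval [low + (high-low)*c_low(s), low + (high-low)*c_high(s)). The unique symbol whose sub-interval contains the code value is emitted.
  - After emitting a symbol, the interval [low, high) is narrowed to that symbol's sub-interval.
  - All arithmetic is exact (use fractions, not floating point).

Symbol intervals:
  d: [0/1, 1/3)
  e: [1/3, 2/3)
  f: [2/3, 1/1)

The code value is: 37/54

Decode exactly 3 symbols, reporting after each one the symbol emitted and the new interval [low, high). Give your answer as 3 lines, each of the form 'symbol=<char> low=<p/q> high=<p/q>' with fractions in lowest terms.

Step 1: interval [0/1, 1/1), width = 1/1 - 0/1 = 1/1
  'd': [0/1 + 1/1*0/1, 0/1 + 1/1*1/3) = [0/1, 1/3)
  'e': [0/1 + 1/1*1/3, 0/1 + 1/1*2/3) = [1/3, 2/3)
  'f': [0/1 + 1/1*2/3, 0/1 + 1/1*1/1) = [2/3, 1/1) <- contains code 37/54
  emit 'f', narrow to [2/3, 1/1)
Step 2: interval [2/3, 1/1), width = 1/1 - 2/3 = 1/3
  'd': [2/3 + 1/3*0/1, 2/3 + 1/3*1/3) = [2/3, 7/9) <- contains code 37/54
  'e': [2/3 + 1/3*1/3, 2/3 + 1/3*2/3) = [7/9, 8/9)
  'f': [2/3 + 1/3*2/3, 2/3 + 1/3*1/1) = [8/9, 1/1)
  emit 'd', narrow to [2/3, 7/9)
Step 3: interval [2/3, 7/9), width = 7/9 - 2/3 = 1/9
  'd': [2/3 + 1/9*0/1, 2/3 + 1/9*1/3) = [2/3, 19/27) <- contains code 37/54
  'e': [2/3 + 1/9*1/3, 2/3 + 1/9*2/3) = [19/27, 20/27)
  'f': [2/3 + 1/9*2/3, 2/3 + 1/9*1/1) = [20/27, 7/9)
  emit 'd', narrow to [2/3, 19/27)

Answer: symbol=f low=2/3 high=1/1
symbol=d low=2/3 high=7/9
symbol=d low=2/3 high=19/27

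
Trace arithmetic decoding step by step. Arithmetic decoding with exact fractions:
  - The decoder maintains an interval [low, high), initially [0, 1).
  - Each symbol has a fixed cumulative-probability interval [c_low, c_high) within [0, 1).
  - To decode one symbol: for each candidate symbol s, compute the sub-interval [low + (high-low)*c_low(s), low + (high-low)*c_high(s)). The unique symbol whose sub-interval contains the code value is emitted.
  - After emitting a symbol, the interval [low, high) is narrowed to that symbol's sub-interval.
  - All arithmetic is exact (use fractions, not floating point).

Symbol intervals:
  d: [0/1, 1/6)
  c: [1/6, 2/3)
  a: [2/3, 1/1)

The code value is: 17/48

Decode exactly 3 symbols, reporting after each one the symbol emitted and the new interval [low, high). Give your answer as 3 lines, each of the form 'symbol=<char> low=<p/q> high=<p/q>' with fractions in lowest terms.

Step 1: interval [0/1, 1/1), width = 1/1 - 0/1 = 1/1
  'd': [0/1 + 1/1*0/1, 0/1 + 1/1*1/6) = [0/1, 1/6)
  'c': [0/1 + 1/1*1/6, 0/1 + 1/1*2/3) = [1/6, 2/3) <- contains code 17/48
  'a': [0/1 + 1/1*2/3, 0/1 + 1/1*1/1) = [2/3, 1/1)
  emit 'c', narrow to [1/6, 2/3)
Step 2: interval [1/6, 2/3), width = 2/3 - 1/6 = 1/2
  'd': [1/6 + 1/2*0/1, 1/6 + 1/2*1/6) = [1/6, 1/4)
  'c': [1/6 + 1/2*1/6, 1/6 + 1/2*2/3) = [1/4, 1/2) <- contains code 17/48
  'a': [1/6 + 1/2*2/3, 1/6 + 1/2*1/1) = [1/2, 2/3)
  emit 'c', narrow to [1/4, 1/2)
Step 3: interval [1/4, 1/2), width = 1/2 - 1/4 = 1/4
  'd': [1/4 + 1/4*0/1, 1/4 + 1/4*1/6) = [1/4, 7/24)
  'c': [1/4 + 1/4*1/6, 1/4 + 1/4*2/3) = [7/24, 5/12) <- contains code 17/48
  'a': [1/4 + 1/4*2/3, 1/4 + 1/4*1/1) = [5/12, 1/2)
  emit 'c', narrow to [7/24, 5/12)

Answer: symbol=c low=1/6 high=2/3
symbol=c low=1/4 high=1/2
symbol=c low=7/24 high=5/12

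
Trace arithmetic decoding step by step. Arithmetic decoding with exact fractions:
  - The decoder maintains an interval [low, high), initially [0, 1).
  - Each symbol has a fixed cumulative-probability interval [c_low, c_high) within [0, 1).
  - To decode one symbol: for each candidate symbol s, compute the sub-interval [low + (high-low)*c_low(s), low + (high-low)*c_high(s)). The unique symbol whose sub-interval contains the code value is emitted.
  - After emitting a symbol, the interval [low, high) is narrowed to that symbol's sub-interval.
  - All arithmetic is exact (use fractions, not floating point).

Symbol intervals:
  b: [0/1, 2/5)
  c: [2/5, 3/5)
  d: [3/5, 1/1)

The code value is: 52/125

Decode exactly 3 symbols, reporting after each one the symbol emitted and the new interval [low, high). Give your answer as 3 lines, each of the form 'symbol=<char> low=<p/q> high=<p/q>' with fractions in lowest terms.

Step 1: interval [0/1, 1/1), width = 1/1 - 0/1 = 1/1
  'b': [0/1 + 1/1*0/1, 0/1 + 1/1*2/5) = [0/1, 2/5)
  'c': [0/1 + 1/1*2/5, 0/1 + 1/1*3/5) = [2/5, 3/5) <- contains code 52/125
  'd': [0/1 + 1/1*3/5, 0/1 + 1/1*1/1) = [3/5, 1/1)
  emit 'c', narrow to [2/5, 3/5)
Step 2: interval [2/5, 3/5), width = 3/5 - 2/5 = 1/5
  'b': [2/5 + 1/5*0/1, 2/5 + 1/5*2/5) = [2/5, 12/25) <- contains code 52/125
  'c': [2/5 + 1/5*2/5, 2/5 + 1/5*3/5) = [12/25, 13/25)
  'd': [2/5 + 1/5*3/5, 2/5 + 1/5*1/1) = [13/25, 3/5)
  emit 'b', narrow to [2/5, 12/25)
Step 3: interval [2/5, 12/25), width = 12/25 - 2/5 = 2/25
  'b': [2/5 + 2/25*0/1, 2/5 + 2/25*2/5) = [2/5, 54/125) <- contains code 52/125
  'c': [2/5 + 2/25*2/5, 2/5 + 2/25*3/5) = [54/125, 56/125)
  'd': [2/5 + 2/25*3/5, 2/5 + 2/25*1/1) = [56/125, 12/25)
  emit 'b', narrow to [2/5, 54/125)

Answer: symbol=c low=2/5 high=3/5
symbol=b low=2/5 high=12/25
symbol=b low=2/5 high=54/125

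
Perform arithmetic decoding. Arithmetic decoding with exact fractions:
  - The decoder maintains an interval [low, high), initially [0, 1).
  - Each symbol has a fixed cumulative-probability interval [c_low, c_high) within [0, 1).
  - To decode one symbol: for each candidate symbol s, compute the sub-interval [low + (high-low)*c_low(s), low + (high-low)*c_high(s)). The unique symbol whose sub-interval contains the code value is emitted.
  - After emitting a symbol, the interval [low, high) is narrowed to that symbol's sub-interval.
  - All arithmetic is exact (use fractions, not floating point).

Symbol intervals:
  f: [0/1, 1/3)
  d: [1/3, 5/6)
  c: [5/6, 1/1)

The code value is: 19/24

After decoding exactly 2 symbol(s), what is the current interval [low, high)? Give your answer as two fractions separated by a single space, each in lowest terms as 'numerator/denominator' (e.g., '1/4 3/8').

Answer: 3/4 5/6

Derivation:
Step 1: interval [0/1, 1/1), width = 1/1 - 0/1 = 1/1
  'f': [0/1 + 1/1*0/1, 0/1 + 1/1*1/3) = [0/1, 1/3)
  'd': [0/1 + 1/1*1/3, 0/1 + 1/1*5/6) = [1/3, 5/6) <- contains code 19/24
  'c': [0/1 + 1/1*5/6, 0/1 + 1/1*1/1) = [5/6, 1/1)
  emit 'd', narrow to [1/3, 5/6)
Step 2: interval [1/3, 5/6), width = 5/6 - 1/3 = 1/2
  'f': [1/3 + 1/2*0/1, 1/3 + 1/2*1/3) = [1/3, 1/2)
  'd': [1/3 + 1/2*1/3, 1/3 + 1/2*5/6) = [1/2, 3/4)
  'c': [1/3 + 1/2*5/6, 1/3 + 1/2*1/1) = [3/4, 5/6) <- contains code 19/24
  emit 'c', narrow to [3/4, 5/6)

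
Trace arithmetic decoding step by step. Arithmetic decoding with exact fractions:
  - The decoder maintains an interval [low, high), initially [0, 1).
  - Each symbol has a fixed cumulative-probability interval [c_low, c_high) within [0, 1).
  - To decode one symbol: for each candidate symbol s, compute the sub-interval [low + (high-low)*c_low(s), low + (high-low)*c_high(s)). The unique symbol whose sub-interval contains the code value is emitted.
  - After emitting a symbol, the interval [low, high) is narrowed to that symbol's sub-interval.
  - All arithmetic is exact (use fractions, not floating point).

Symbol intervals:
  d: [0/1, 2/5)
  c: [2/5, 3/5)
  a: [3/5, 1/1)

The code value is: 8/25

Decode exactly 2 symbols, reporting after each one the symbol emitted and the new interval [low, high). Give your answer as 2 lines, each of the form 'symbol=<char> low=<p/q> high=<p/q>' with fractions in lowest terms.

Answer: symbol=d low=0/1 high=2/5
symbol=a low=6/25 high=2/5

Derivation:
Step 1: interval [0/1, 1/1), width = 1/1 - 0/1 = 1/1
  'd': [0/1 + 1/1*0/1, 0/1 + 1/1*2/5) = [0/1, 2/5) <- contains code 8/25
  'c': [0/1 + 1/1*2/5, 0/1 + 1/1*3/5) = [2/5, 3/5)
  'a': [0/1 + 1/1*3/5, 0/1 + 1/1*1/1) = [3/5, 1/1)
  emit 'd', narrow to [0/1, 2/5)
Step 2: interval [0/1, 2/5), width = 2/5 - 0/1 = 2/5
  'd': [0/1 + 2/5*0/1, 0/1 + 2/5*2/5) = [0/1, 4/25)
  'c': [0/1 + 2/5*2/5, 0/1 + 2/5*3/5) = [4/25, 6/25)
  'a': [0/1 + 2/5*3/5, 0/1 + 2/5*1/1) = [6/25, 2/5) <- contains code 8/25
  emit 'a', narrow to [6/25, 2/5)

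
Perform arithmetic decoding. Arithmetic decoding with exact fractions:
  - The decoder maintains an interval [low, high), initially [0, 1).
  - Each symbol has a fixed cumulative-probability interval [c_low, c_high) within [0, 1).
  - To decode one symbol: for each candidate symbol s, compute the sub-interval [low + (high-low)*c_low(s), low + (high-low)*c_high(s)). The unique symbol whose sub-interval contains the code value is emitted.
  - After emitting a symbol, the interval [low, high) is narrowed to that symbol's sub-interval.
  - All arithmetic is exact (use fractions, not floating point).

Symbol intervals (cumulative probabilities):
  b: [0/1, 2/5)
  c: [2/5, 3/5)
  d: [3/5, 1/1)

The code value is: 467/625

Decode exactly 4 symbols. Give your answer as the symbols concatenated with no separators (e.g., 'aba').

Answer: dbdd

Derivation:
Step 1: interval [0/1, 1/1), width = 1/1 - 0/1 = 1/1
  'b': [0/1 + 1/1*0/1, 0/1 + 1/1*2/5) = [0/1, 2/5)
  'c': [0/1 + 1/1*2/5, 0/1 + 1/1*3/5) = [2/5, 3/5)
  'd': [0/1 + 1/1*3/5, 0/1 + 1/1*1/1) = [3/5, 1/1) <- contains code 467/625
  emit 'd', narrow to [3/5, 1/1)
Step 2: interval [3/5, 1/1), width = 1/1 - 3/5 = 2/5
  'b': [3/5 + 2/5*0/1, 3/5 + 2/5*2/5) = [3/5, 19/25) <- contains code 467/625
  'c': [3/5 + 2/5*2/5, 3/5 + 2/5*3/5) = [19/25, 21/25)
  'd': [3/5 + 2/5*3/5, 3/5 + 2/5*1/1) = [21/25, 1/1)
  emit 'b', narrow to [3/5, 19/25)
Step 3: interval [3/5, 19/25), width = 19/25 - 3/5 = 4/25
  'b': [3/5 + 4/25*0/1, 3/5 + 4/25*2/5) = [3/5, 83/125)
  'c': [3/5 + 4/25*2/5, 3/5 + 4/25*3/5) = [83/125, 87/125)
  'd': [3/5 + 4/25*3/5, 3/5 + 4/25*1/1) = [87/125, 19/25) <- contains code 467/625
  emit 'd', narrow to [87/125, 19/25)
Step 4: interval [87/125, 19/25), width = 19/25 - 87/125 = 8/125
  'b': [87/125 + 8/125*0/1, 87/125 + 8/125*2/5) = [87/125, 451/625)
  'c': [87/125 + 8/125*2/5, 87/125 + 8/125*3/5) = [451/625, 459/625)
  'd': [87/125 + 8/125*3/5, 87/125 + 8/125*1/1) = [459/625, 19/25) <- contains code 467/625
  emit 'd', narrow to [459/625, 19/25)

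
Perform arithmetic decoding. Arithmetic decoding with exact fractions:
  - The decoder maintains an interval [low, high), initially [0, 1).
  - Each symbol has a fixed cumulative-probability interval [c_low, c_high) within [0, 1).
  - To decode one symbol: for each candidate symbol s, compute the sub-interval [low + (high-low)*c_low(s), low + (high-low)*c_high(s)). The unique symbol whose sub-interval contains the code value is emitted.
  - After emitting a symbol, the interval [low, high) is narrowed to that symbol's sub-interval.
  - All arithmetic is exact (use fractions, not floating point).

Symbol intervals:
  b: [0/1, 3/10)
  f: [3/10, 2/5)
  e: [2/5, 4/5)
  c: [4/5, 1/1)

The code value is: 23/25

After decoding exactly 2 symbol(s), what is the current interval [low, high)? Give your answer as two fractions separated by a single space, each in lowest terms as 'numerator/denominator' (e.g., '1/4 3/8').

Step 1: interval [0/1, 1/1), width = 1/1 - 0/1 = 1/1
  'b': [0/1 + 1/1*0/1, 0/1 + 1/1*3/10) = [0/1, 3/10)
  'f': [0/1 + 1/1*3/10, 0/1 + 1/1*2/5) = [3/10, 2/5)
  'e': [0/1 + 1/1*2/5, 0/1 + 1/1*4/5) = [2/5, 4/5)
  'c': [0/1 + 1/1*4/5, 0/1 + 1/1*1/1) = [4/5, 1/1) <- contains code 23/25
  emit 'c', narrow to [4/5, 1/1)
Step 2: interval [4/5, 1/1), width = 1/1 - 4/5 = 1/5
  'b': [4/5 + 1/5*0/1, 4/5 + 1/5*3/10) = [4/5, 43/50)
  'f': [4/5 + 1/5*3/10, 4/5 + 1/5*2/5) = [43/50, 22/25)
  'e': [4/5 + 1/5*2/5, 4/5 + 1/5*4/5) = [22/25, 24/25) <- contains code 23/25
  'c': [4/5 + 1/5*4/5, 4/5 + 1/5*1/1) = [24/25, 1/1)
  emit 'e', narrow to [22/25, 24/25)

Answer: 22/25 24/25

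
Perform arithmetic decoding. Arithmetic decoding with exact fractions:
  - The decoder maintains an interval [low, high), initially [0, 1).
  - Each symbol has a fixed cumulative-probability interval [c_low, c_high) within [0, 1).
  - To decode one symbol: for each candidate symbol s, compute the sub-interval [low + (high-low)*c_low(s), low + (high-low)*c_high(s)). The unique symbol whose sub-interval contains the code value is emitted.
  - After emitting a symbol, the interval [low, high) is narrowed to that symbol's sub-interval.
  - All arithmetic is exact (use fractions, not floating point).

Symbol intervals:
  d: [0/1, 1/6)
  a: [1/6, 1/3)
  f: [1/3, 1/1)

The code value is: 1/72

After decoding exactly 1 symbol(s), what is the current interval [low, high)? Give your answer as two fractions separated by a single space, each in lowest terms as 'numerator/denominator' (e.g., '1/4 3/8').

Answer: 0/1 1/6

Derivation:
Step 1: interval [0/1, 1/1), width = 1/1 - 0/1 = 1/1
  'd': [0/1 + 1/1*0/1, 0/1 + 1/1*1/6) = [0/1, 1/6) <- contains code 1/72
  'a': [0/1 + 1/1*1/6, 0/1 + 1/1*1/3) = [1/6, 1/3)
  'f': [0/1 + 1/1*1/3, 0/1 + 1/1*1/1) = [1/3, 1/1)
  emit 'd', narrow to [0/1, 1/6)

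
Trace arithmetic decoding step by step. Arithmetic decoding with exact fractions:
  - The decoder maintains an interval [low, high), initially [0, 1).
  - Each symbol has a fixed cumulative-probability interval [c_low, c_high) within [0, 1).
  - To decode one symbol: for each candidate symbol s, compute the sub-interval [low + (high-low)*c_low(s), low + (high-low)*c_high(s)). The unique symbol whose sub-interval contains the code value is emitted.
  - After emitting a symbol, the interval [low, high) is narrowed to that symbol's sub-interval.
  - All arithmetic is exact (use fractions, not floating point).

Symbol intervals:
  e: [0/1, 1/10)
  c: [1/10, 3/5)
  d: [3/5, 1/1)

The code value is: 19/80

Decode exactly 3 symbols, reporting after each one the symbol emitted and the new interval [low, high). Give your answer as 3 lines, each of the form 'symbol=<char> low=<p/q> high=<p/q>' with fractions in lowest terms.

Answer: symbol=c low=1/10 high=3/5
symbol=c low=3/20 high=2/5
symbol=c low=7/40 high=3/10

Derivation:
Step 1: interval [0/1, 1/1), width = 1/1 - 0/1 = 1/1
  'e': [0/1 + 1/1*0/1, 0/1 + 1/1*1/10) = [0/1, 1/10)
  'c': [0/1 + 1/1*1/10, 0/1 + 1/1*3/5) = [1/10, 3/5) <- contains code 19/80
  'd': [0/1 + 1/1*3/5, 0/1 + 1/1*1/1) = [3/5, 1/1)
  emit 'c', narrow to [1/10, 3/5)
Step 2: interval [1/10, 3/5), width = 3/5 - 1/10 = 1/2
  'e': [1/10 + 1/2*0/1, 1/10 + 1/2*1/10) = [1/10, 3/20)
  'c': [1/10 + 1/2*1/10, 1/10 + 1/2*3/5) = [3/20, 2/5) <- contains code 19/80
  'd': [1/10 + 1/2*3/5, 1/10 + 1/2*1/1) = [2/5, 3/5)
  emit 'c', narrow to [3/20, 2/5)
Step 3: interval [3/20, 2/5), width = 2/5 - 3/20 = 1/4
  'e': [3/20 + 1/4*0/1, 3/20 + 1/4*1/10) = [3/20, 7/40)
  'c': [3/20 + 1/4*1/10, 3/20 + 1/4*3/5) = [7/40, 3/10) <- contains code 19/80
  'd': [3/20 + 1/4*3/5, 3/20 + 1/4*1/1) = [3/10, 2/5)
  emit 'c', narrow to [7/40, 3/10)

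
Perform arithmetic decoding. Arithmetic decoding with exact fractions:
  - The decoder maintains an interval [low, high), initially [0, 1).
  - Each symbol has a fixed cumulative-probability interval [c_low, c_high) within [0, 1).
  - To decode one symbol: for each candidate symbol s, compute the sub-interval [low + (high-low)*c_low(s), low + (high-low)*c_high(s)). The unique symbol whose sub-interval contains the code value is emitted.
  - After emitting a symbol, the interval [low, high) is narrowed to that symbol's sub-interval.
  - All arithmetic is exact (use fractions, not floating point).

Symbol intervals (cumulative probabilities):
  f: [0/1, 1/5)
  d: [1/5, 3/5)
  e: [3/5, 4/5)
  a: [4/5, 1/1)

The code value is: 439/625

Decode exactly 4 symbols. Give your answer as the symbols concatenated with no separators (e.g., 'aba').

Answer: edea

Derivation:
Step 1: interval [0/1, 1/1), width = 1/1 - 0/1 = 1/1
  'f': [0/1 + 1/1*0/1, 0/1 + 1/1*1/5) = [0/1, 1/5)
  'd': [0/1 + 1/1*1/5, 0/1 + 1/1*3/5) = [1/5, 3/5)
  'e': [0/1 + 1/1*3/5, 0/1 + 1/1*4/5) = [3/5, 4/5) <- contains code 439/625
  'a': [0/1 + 1/1*4/5, 0/1 + 1/1*1/1) = [4/5, 1/1)
  emit 'e', narrow to [3/5, 4/5)
Step 2: interval [3/5, 4/5), width = 4/5 - 3/5 = 1/5
  'f': [3/5 + 1/5*0/1, 3/5 + 1/5*1/5) = [3/5, 16/25)
  'd': [3/5 + 1/5*1/5, 3/5 + 1/5*3/5) = [16/25, 18/25) <- contains code 439/625
  'e': [3/5 + 1/5*3/5, 3/5 + 1/5*4/5) = [18/25, 19/25)
  'a': [3/5 + 1/5*4/5, 3/5 + 1/5*1/1) = [19/25, 4/5)
  emit 'd', narrow to [16/25, 18/25)
Step 3: interval [16/25, 18/25), width = 18/25 - 16/25 = 2/25
  'f': [16/25 + 2/25*0/1, 16/25 + 2/25*1/5) = [16/25, 82/125)
  'd': [16/25 + 2/25*1/5, 16/25 + 2/25*3/5) = [82/125, 86/125)
  'e': [16/25 + 2/25*3/5, 16/25 + 2/25*4/5) = [86/125, 88/125) <- contains code 439/625
  'a': [16/25 + 2/25*4/5, 16/25 + 2/25*1/1) = [88/125, 18/25)
  emit 'e', narrow to [86/125, 88/125)
Step 4: interval [86/125, 88/125), width = 88/125 - 86/125 = 2/125
  'f': [86/125 + 2/125*0/1, 86/125 + 2/125*1/5) = [86/125, 432/625)
  'd': [86/125 + 2/125*1/5, 86/125 + 2/125*3/5) = [432/625, 436/625)
  'e': [86/125 + 2/125*3/5, 86/125 + 2/125*4/5) = [436/625, 438/625)
  'a': [86/125 + 2/125*4/5, 86/125 + 2/125*1/1) = [438/625, 88/125) <- contains code 439/625
  emit 'a', narrow to [438/625, 88/125)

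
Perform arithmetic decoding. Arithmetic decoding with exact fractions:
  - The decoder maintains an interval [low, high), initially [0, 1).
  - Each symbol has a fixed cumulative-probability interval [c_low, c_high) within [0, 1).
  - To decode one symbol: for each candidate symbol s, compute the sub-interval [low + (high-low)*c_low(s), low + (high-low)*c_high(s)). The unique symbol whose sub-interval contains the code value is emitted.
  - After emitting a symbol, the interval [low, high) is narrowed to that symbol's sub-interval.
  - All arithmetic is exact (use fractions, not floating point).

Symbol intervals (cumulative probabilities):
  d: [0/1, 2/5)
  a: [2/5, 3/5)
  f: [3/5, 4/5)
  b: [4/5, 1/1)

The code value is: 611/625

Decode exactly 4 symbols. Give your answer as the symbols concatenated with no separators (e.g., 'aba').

Answer: bbad

Derivation:
Step 1: interval [0/1, 1/1), width = 1/1 - 0/1 = 1/1
  'd': [0/1 + 1/1*0/1, 0/1 + 1/1*2/5) = [0/1, 2/5)
  'a': [0/1 + 1/1*2/5, 0/1 + 1/1*3/5) = [2/5, 3/5)
  'f': [0/1 + 1/1*3/5, 0/1 + 1/1*4/5) = [3/5, 4/5)
  'b': [0/1 + 1/1*4/5, 0/1 + 1/1*1/1) = [4/5, 1/1) <- contains code 611/625
  emit 'b', narrow to [4/5, 1/1)
Step 2: interval [4/5, 1/1), width = 1/1 - 4/5 = 1/5
  'd': [4/5 + 1/5*0/1, 4/5 + 1/5*2/5) = [4/5, 22/25)
  'a': [4/5 + 1/5*2/5, 4/5 + 1/5*3/5) = [22/25, 23/25)
  'f': [4/5 + 1/5*3/5, 4/5 + 1/5*4/5) = [23/25, 24/25)
  'b': [4/5 + 1/5*4/5, 4/5 + 1/5*1/1) = [24/25, 1/1) <- contains code 611/625
  emit 'b', narrow to [24/25, 1/1)
Step 3: interval [24/25, 1/1), width = 1/1 - 24/25 = 1/25
  'd': [24/25 + 1/25*0/1, 24/25 + 1/25*2/5) = [24/25, 122/125)
  'a': [24/25 + 1/25*2/5, 24/25 + 1/25*3/5) = [122/125, 123/125) <- contains code 611/625
  'f': [24/25 + 1/25*3/5, 24/25 + 1/25*4/5) = [123/125, 124/125)
  'b': [24/25 + 1/25*4/5, 24/25 + 1/25*1/1) = [124/125, 1/1)
  emit 'a', narrow to [122/125, 123/125)
Step 4: interval [122/125, 123/125), width = 123/125 - 122/125 = 1/125
  'd': [122/125 + 1/125*0/1, 122/125 + 1/125*2/5) = [122/125, 612/625) <- contains code 611/625
  'a': [122/125 + 1/125*2/5, 122/125 + 1/125*3/5) = [612/625, 613/625)
  'f': [122/125 + 1/125*3/5, 122/125 + 1/125*4/5) = [613/625, 614/625)
  'b': [122/125 + 1/125*4/5, 122/125 + 1/125*1/1) = [614/625, 123/125)
  emit 'd', narrow to [122/125, 612/625)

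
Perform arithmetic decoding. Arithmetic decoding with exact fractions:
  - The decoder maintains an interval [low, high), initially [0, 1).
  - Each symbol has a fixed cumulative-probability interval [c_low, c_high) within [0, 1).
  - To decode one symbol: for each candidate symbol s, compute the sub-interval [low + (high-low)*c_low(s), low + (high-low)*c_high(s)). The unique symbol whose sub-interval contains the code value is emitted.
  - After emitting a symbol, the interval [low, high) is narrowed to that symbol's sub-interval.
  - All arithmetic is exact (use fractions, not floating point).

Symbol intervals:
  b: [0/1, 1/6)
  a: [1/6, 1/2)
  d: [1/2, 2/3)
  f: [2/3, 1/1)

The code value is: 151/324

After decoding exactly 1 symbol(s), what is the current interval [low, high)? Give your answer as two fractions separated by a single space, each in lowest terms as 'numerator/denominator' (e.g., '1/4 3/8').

Answer: 1/6 1/2

Derivation:
Step 1: interval [0/1, 1/1), width = 1/1 - 0/1 = 1/1
  'b': [0/1 + 1/1*0/1, 0/1 + 1/1*1/6) = [0/1, 1/6)
  'a': [0/1 + 1/1*1/6, 0/1 + 1/1*1/2) = [1/6, 1/2) <- contains code 151/324
  'd': [0/1 + 1/1*1/2, 0/1 + 1/1*2/3) = [1/2, 2/3)
  'f': [0/1 + 1/1*2/3, 0/1 + 1/1*1/1) = [2/3, 1/1)
  emit 'a', narrow to [1/6, 1/2)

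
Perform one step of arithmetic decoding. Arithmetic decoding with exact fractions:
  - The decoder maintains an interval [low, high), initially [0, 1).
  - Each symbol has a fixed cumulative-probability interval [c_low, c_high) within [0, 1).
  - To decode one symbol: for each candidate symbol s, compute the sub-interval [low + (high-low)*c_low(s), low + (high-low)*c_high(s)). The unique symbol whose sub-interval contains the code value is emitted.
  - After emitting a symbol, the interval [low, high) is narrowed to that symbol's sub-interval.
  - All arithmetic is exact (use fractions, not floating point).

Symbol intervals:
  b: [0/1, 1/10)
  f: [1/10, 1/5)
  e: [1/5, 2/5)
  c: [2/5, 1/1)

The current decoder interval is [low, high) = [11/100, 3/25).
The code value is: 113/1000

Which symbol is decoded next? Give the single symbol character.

Interval width = high − low = 3/25 − 11/100 = 1/100
Scaled code = (code − low) / width = (113/1000 − 11/100) / 1/100 = 3/10
  b: [0/1, 1/10) 
  f: [1/10, 1/5) 
  e: [1/5, 2/5) ← scaled code falls here ✓
  c: [2/5, 1/1) 

Answer: e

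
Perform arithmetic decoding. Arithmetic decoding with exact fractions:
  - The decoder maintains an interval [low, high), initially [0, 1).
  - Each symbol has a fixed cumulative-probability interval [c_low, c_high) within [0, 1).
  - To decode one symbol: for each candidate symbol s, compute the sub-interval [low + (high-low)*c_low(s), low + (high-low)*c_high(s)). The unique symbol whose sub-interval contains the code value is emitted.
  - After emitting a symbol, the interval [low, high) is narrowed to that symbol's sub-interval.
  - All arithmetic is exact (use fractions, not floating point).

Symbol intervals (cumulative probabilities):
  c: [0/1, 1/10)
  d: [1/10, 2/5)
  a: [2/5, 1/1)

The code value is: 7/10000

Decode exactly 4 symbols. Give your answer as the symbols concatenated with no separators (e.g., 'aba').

Step 1: interval [0/1, 1/1), width = 1/1 - 0/1 = 1/1
  'c': [0/1 + 1/1*0/1, 0/1 + 1/1*1/10) = [0/1, 1/10) <- contains code 7/10000
  'd': [0/1 + 1/1*1/10, 0/1 + 1/1*2/5) = [1/10, 2/5)
  'a': [0/1 + 1/1*2/5, 0/1 + 1/1*1/1) = [2/5, 1/1)
  emit 'c', narrow to [0/1, 1/10)
Step 2: interval [0/1, 1/10), width = 1/10 - 0/1 = 1/10
  'c': [0/1 + 1/10*0/1, 0/1 + 1/10*1/10) = [0/1, 1/100) <- contains code 7/10000
  'd': [0/1 + 1/10*1/10, 0/1 + 1/10*2/5) = [1/100, 1/25)
  'a': [0/1 + 1/10*2/5, 0/1 + 1/10*1/1) = [1/25, 1/10)
  emit 'c', narrow to [0/1, 1/100)
Step 3: interval [0/1, 1/100), width = 1/100 - 0/1 = 1/100
  'c': [0/1 + 1/100*0/1, 0/1 + 1/100*1/10) = [0/1, 1/1000) <- contains code 7/10000
  'd': [0/1 + 1/100*1/10, 0/1 + 1/100*2/5) = [1/1000, 1/250)
  'a': [0/1 + 1/100*2/5, 0/1 + 1/100*1/1) = [1/250, 1/100)
  emit 'c', narrow to [0/1, 1/1000)
Step 4: interval [0/1, 1/1000), width = 1/1000 - 0/1 = 1/1000
  'c': [0/1 + 1/1000*0/1, 0/1 + 1/1000*1/10) = [0/1, 1/10000)
  'd': [0/1 + 1/1000*1/10, 0/1 + 1/1000*2/5) = [1/10000, 1/2500)
  'a': [0/1 + 1/1000*2/5, 0/1 + 1/1000*1/1) = [1/2500, 1/1000) <- contains code 7/10000
  emit 'a', narrow to [1/2500, 1/1000)

Answer: ccca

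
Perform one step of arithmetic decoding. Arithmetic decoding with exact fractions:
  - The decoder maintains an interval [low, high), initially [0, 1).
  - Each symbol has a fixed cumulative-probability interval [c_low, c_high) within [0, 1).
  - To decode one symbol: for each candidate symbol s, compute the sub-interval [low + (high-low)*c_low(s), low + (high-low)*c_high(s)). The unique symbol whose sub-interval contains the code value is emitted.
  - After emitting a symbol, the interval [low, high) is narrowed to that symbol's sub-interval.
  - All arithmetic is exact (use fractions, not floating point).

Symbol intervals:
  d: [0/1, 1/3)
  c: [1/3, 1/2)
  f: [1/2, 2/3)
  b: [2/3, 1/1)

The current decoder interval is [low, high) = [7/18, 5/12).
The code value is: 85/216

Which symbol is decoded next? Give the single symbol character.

Interval width = high − low = 5/12 − 7/18 = 1/36
Scaled code = (code − low) / width = (85/216 − 7/18) / 1/36 = 1/6
  d: [0/1, 1/3) ← scaled code falls here ✓
  c: [1/3, 1/2) 
  f: [1/2, 2/3) 
  b: [2/3, 1/1) 

Answer: d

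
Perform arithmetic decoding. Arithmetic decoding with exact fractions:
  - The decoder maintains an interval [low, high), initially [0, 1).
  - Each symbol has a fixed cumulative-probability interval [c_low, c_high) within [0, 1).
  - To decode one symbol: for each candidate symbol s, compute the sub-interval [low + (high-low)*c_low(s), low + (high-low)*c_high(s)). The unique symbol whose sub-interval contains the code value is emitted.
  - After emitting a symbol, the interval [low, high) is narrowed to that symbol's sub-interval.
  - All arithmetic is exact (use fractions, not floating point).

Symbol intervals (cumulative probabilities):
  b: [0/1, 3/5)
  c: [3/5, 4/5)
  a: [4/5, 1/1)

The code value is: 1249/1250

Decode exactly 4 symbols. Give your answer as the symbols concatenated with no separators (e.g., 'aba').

Answer: aaaa

Derivation:
Step 1: interval [0/1, 1/1), width = 1/1 - 0/1 = 1/1
  'b': [0/1 + 1/1*0/1, 0/1 + 1/1*3/5) = [0/1, 3/5)
  'c': [0/1 + 1/1*3/5, 0/1 + 1/1*4/5) = [3/5, 4/5)
  'a': [0/1 + 1/1*4/5, 0/1 + 1/1*1/1) = [4/5, 1/1) <- contains code 1249/1250
  emit 'a', narrow to [4/5, 1/1)
Step 2: interval [4/5, 1/1), width = 1/1 - 4/5 = 1/5
  'b': [4/5 + 1/5*0/1, 4/5 + 1/5*3/5) = [4/5, 23/25)
  'c': [4/5 + 1/5*3/5, 4/5 + 1/5*4/5) = [23/25, 24/25)
  'a': [4/5 + 1/5*4/5, 4/5 + 1/5*1/1) = [24/25, 1/1) <- contains code 1249/1250
  emit 'a', narrow to [24/25, 1/1)
Step 3: interval [24/25, 1/1), width = 1/1 - 24/25 = 1/25
  'b': [24/25 + 1/25*0/1, 24/25 + 1/25*3/5) = [24/25, 123/125)
  'c': [24/25 + 1/25*3/5, 24/25 + 1/25*4/5) = [123/125, 124/125)
  'a': [24/25 + 1/25*4/5, 24/25 + 1/25*1/1) = [124/125, 1/1) <- contains code 1249/1250
  emit 'a', narrow to [124/125, 1/1)
Step 4: interval [124/125, 1/1), width = 1/1 - 124/125 = 1/125
  'b': [124/125 + 1/125*0/1, 124/125 + 1/125*3/5) = [124/125, 623/625)
  'c': [124/125 + 1/125*3/5, 124/125 + 1/125*4/5) = [623/625, 624/625)
  'a': [124/125 + 1/125*4/5, 124/125 + 1/125*1/1) = [624/625, 1/1) <- contains code 1249/1250
  emit 'a', narrow to [624/625, 1/1)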